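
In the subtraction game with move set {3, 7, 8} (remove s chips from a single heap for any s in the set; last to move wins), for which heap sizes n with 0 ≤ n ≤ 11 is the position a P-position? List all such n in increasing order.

0, 1, 2, 6, 11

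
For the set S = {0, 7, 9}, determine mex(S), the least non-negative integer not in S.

1

0 is in the set but 1 is not, so the mex is 1.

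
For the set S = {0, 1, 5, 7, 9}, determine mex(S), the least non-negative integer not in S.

2

The values 0, 1 are all present; 2 is the first non-negative integer missing from the set.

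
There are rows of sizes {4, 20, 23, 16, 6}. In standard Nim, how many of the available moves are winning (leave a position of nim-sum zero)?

3

Compute the nim-sum pairwise:
4 ^ 20 = 16
16 ^ 23 = 7
7 ^ 16 = 23
23 ^ 6 = 17
The overall nim-sum is X = 17. A row of size p has a winning move iff p XOR X < p (reduce it to p XOR X).
  4: 4 XOR 17 = 21 ≥ 4 — no move.
  20: 20 XOR 17 = 5 < 20 — winning move (to 5).
  23: 23 XOR 17 = 6 < 23 — winning move (to 6).
  16: 16 XOR 17 = 1 < 16 — winning move (to 1).
  6: 6 XOR 17 = 23 ≥ 6 — no move.
That gives 3 winning moves.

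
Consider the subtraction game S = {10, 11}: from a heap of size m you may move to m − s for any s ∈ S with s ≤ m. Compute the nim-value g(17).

1

Build the Grundy sequence with g(k) = mex{g(k−s) : s ∈ {10, 11}, s ≤ k}:
k:     0  1  2  3  4  5  6  7  8  9 10 11 12 13 14 15 16 17
g(k):  0  0  0  0  0  0  0  0  0  0  1  1  1  1  1  1  1  1
So g(17) = 1.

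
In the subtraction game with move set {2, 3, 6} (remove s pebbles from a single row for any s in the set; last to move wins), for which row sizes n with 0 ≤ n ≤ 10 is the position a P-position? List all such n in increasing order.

0, 1, 5, 9, 10

Grundy values for subtraction set {2, 3, 6}:
k:     0  1  2  3  4  5  6  7  8  9 10
g(k):  0  0  1  1  2  0  3  1  2  0  0
The P-positions (g = 0) in 0..10 are 0, 1, 5, 9, 10.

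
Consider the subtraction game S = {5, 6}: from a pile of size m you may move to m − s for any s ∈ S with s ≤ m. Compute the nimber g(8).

Build the Grundy sequence with g(k) = mex{g(k−s) : s ∈ {5, 6}, s ≤ k}:
g(0) = mex{} = 0
g(1) = mex{} = 0
g(2) = mex{} = 0
g(3) = mex{} = 0
g(4) = mex{} = 0
g(5) = mex{0} = 1
g(6) = mex{0} = 1
g(7) = mex{0} = 1
g(8) = mex{0} = 1
So g(8) = 1.

1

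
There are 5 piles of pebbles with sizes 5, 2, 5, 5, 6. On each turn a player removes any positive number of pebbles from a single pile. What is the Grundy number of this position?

Nim-sum: 5 ^ 2 ^ 5 ^ 5 ^ 6 = 1.

1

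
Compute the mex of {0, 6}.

1

0 is in the set but 1 is not, so the mex is 1.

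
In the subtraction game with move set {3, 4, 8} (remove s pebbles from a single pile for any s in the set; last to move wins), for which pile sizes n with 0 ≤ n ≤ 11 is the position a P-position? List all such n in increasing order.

0, 1, 2, 7

Grundy values for subtraction set {3, 4, 8}:
g(0) = mex{} = 0
g(1) = mex{} = 0
g(2) = mex{} = 0
g(3) = mex{0} = 1
g(4) = mex{0} = 1
g(5) = mex{0} = 1
g(6) = mex{0,1} = 2
g(7) = mex{1} = 0
g(8) = mex{0,1} = 2
g(9) = mex{0,1,2} = 3
g(10) = mex{0,2} = 1
g(11) = mex{0,1,2} = 3
The P-positions (g = 0) in 0..11 are 0, 1, 2, 7.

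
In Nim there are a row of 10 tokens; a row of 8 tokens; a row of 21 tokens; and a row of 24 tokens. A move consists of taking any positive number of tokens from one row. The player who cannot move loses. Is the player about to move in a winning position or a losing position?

Nim-sum: 10 ⊕ 8 ⊕ 21 ⊕ 24 = 15.
The nim-sum is 15 ≠ 0, so this is an N-position: the player to move can win.

Winning position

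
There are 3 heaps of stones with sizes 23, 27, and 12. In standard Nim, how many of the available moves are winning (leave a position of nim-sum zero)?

0

Compute the nim-sum pairwise:
23 ^ 27 = 12
12 ^ 12 = 0
The nim-sum is already 0, so every move leaves a nonzero nim-sum — there are no winning moves.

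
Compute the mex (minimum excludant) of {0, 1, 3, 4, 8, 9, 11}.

The values 0, 1 are all present; 2 is the first non-negative integer missing from the set.

2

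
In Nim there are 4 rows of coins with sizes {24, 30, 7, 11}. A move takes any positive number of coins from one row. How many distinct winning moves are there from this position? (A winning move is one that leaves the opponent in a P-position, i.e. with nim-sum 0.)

3

Bitwise XOR of the heap sizes:
  11000  (24)
  11110  (30)
  00111  (7)
  01011  (11)
  -----
  01010  (10)
The overall nim-sum is X = 10. A row of size p has a winning move iff p XOR X < p (reduce it to p XOR X).
  24: 24 XOR 10 = 18 < 24 — winning move (to 18).
  30: 30 XOR 10 = 20 < 30 — winning move (to 20).
  7: 7 XOR 10 = 13 ≥ 7 — no move.
  11: 11 XOR 10 = 1 < 11 — winning move (to 1).
That gives 3 winning moves.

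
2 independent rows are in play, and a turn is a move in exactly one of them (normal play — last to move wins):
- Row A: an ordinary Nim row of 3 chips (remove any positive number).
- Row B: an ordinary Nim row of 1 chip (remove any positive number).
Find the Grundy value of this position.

2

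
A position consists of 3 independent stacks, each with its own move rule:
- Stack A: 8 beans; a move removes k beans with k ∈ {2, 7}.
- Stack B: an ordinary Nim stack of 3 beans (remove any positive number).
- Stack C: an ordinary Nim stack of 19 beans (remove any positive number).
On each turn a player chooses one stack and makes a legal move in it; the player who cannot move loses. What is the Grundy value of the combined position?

Build the Grundy sequence for stack A with g(k) = mex{g(k−s) : s ∈ {2, 7}, s ≤ k}:
k:     0  1  2  3  4  5  6  7  8
g(k):  0  0  1  1  0  0  1  1  2
So g(8) = 2.
Stack B is a plain Nim stack of size 3, so its Grundy value is 3.
Stack C is a plain Nim stack of size 19, so its Grundy value is 19.
By the Sprague-Grundy theorem, the Grundy value of a sum of independent games is the XOR of the component values.
Combined value = 2 XOR 3 XOR 19 = 18.

18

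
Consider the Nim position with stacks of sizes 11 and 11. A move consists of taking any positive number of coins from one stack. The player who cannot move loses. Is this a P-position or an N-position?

Nim-sum: 11 XOR 11 = 0.
The nim-sum is 0, so this is a P-position: the player to move is in a losing position under optimal play.

P-position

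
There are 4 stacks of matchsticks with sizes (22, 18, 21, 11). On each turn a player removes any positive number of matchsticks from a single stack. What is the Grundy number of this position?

26

Nim-sum: 22 ^ 18 ^ 21 ^ 11 = 26.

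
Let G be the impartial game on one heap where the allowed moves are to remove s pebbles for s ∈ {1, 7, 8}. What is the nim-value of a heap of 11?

Build the Grundy sequence with g(k) = mex{g(k−s) : s ∈ {1, 7, 8}, s ≤ k}:
k:     0  1  2  3  4  5  6  7  8  9 10 11
g(k):  0  1  0  1  0  1  0  1  2  3  2  3
So g(11) = 3.

3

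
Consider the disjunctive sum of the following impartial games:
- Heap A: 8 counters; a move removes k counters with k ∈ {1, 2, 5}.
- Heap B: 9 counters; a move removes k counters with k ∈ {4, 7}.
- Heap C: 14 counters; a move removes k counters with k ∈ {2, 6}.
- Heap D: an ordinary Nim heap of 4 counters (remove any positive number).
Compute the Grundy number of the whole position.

5

For heap A, compute g(0), g(1), … with moves {1, 2, 5}:
k:     0  1  2  3  4  5  6  7  8
g(k):  0  1  2  0  1  2  0  1  2
So g(8) = 2.
Build the Grundy sequence for heap B with g(k) = mex{g(k−s) : s ∈ {4, 7}, s ≤ k}:
g(0) = mex{} = 0
g(1) = mex{} = 0
g(2) = mex{} = 0
g(3) = mex{} = 0
g(4) = mex{0} = 1
g(5) = mex{0} = 1
g(6) = mex{0} = 1
g(7) = mex{0} = 1
g(8) = mex{0,1} = 2
g(9) = mex{0,1} = 2
So g(9) = 2.
Grundy values for heap C (subtraction set {2, 6}):
g(0) = mex{} = 0
g(1) = mex{} = 0
g(2) = mex{0} = 1
g(3) = mex{0} = 1
g(4) = mex{1} = 0
g(5) = mex{1} = 0
g(6) = mex{0} = 1
g(7) = mex{0} = 1
g(8) = mex{1} = 0
g(9) = mex{1} = 0
g(10) = mex{0} = 1
g(11) = mex{0} = 1
g(12) = mex{1} = 0
g(13) = mex{1} = 0
g(14) = mex{0} = 1
So g(14) = 1.
Heap D is a plain Nim heap of size 4, so its Grundy value is 4.
By the Sprague-Grundy theorem, the Grundy value of a sum of independent games is the XOR of the component values.
Combined value = 2 ⊕ 2 ⊕ 1 ⊕ 4 = 5.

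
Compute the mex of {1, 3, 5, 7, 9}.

0

0 is not in the set, so the mex is 0.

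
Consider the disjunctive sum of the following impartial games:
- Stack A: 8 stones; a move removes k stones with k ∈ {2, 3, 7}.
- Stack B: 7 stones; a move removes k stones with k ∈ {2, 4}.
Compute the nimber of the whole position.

Grundy values for stack A (subtraction set {2, 3, 7}):
g(0) = mex{} = 0
g(1) = mex{} = 0
g(2) = mex{0} = 1
g(3) = mex{0} = 1
g(4) = mex{0,1} = 2
g(5) = mex{1} = 0
g(6) = mex{1,2} = 0
g(7) = mex{0,2} = 1
g(8) = mex{0} = 1
So g(8) = 1.
For stack B, compute g(0), g(1), … with moves {2, 4}:
k:     0  1  2  3  4  5  6  7
g(k):  0  0  1  1  2  2  0  0
So g(7) = 0.
The value of a disjunctive sum is the nim-sum of the parts.
Combined value = 1 ⊕ 0 = 1.

1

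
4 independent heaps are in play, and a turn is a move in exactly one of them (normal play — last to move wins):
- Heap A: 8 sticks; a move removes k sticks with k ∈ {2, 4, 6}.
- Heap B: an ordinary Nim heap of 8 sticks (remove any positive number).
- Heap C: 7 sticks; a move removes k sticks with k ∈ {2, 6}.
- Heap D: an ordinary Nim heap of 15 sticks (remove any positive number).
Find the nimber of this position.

6

Build the Grundy sequence for heap A with g(k) = mex{g(k−s) : s ∈ {2, 4, 6}, s ≤ k}:
k:     0  1  2  3  4  5  6  7  8
g(k):  0  0  1  1  2  2  3  3  0
So g(8) = 0.
Heap B is a plain Nim heap of size 8, so its Grundy value is 8.
For heap C, compute g(0), g(1), … with moves {2, 6}:
g(0) = mex{} = 0
g(1) = mex{} = 0
g(2) = mex{0} = 1
g(3) = mex{0} = 1
g(4) = mex{1} = 0
g(5) = mex{1} = 0
g(6) = mex{0} = 1
g(7) = mex{0} = 1
So g(7) = 1.
Heap D is a plain Nim heap of size 15, so its Grundy value is 15.
The value of a disjunctive sum is the nim-sum of the parts.
Combined value = 0 XOR 8 XOR 1 XOR 15 = 6.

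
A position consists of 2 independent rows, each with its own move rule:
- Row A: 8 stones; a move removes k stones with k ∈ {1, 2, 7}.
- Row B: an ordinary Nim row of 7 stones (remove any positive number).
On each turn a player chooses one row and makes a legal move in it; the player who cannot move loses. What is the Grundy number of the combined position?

5

Grundy values for row A (subtraction set {1, 2, 7}):
g(0) = mex{} = 0
g(1) = mex{0} = 1
g(2) = mex{0,1} = 2
g(3) = mex{1,2} = 0
g(4) = mex{0,2} = 1
g(5) = mex{0,1} = 2
g(6) = mex{1,2} = 0
g(7) = mex{0,2} = 1
g(8) = mex{0,1} = 2
So g(8) = 2.
Row B is a plain Nim row of size 7, so its Grundy value is 7.
The value of a disjunctive sum is the nim-sum of the parts.
Combined value = 2 ⊕ 7 = 5.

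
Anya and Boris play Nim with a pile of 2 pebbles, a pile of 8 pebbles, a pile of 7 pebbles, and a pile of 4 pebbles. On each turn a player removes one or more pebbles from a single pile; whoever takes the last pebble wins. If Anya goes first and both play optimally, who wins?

Compute the nim-sum pairwise:
2 ^ 8 = 10
10 ^ 7 = 13
13 ^ 4 = 9
The nim-sum is 9 ≠ 0, so this is an N-position: the player to move can win; Anya has a winning move.

Anya wins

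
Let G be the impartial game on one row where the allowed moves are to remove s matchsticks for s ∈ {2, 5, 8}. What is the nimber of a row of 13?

1

Compute g(0), g(1), … for moves {2, 5, 8}:
g(0) = mex{} = 0
g(1) = mex{} = 0
g(2) = mex{0} = 1
g(3) = mex{0} = 1
g(4) = mex{1} = 0
g(5) = mex{0,1} = 2
g(6) = mex{0} = 1
g(7) = mex{1,2} = 0
g(8) = mex{0,1} = 2
g(9) = mex{0} = 1
g(10) = mex{1,2} = 0
g(11) = mex{1} = 0
g(12) = mex{0} = 1
g(13) = mex{0,2} = 1
So g(13) = 1.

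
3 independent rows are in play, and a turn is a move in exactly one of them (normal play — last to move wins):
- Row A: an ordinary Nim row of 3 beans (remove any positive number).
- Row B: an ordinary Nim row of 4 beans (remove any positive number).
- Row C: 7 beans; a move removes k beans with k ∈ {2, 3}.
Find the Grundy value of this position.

6

Row A is a plain Nim row of size 3, so its Grundy value is 3.
Row B is a plain Nim row of size 4, so its Grundy value is 4.
Grundy values for row C (subtraction set {2, 3}):
g(0) = mex{} = 0
g(1) = mex{} = 0
g(2) = mex{0} = 1
g(3) = mex{0} = 1
g(4) = mex{0,1} = 2
g(5) = mex{1} = 0
g(6) = mex{1,2} = 0
g(7) = mex{0,2} = 1
So g(7) = 1.
The value of a disjunctive sum is the nim-sum of the parts.
Combined value = 3 XOR 4 XOR 1 = 6.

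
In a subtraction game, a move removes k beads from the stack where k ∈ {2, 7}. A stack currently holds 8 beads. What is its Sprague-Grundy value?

Compute g(0), g(1), … for moves {2, 7}:
g(0) = mex{} = 0
g(1) = mex{} = 0
g(2) = mex{0} = 1
g(3) = mex{0} = 1
g(4) = mex{1} = 0
g(5) = mex{1} = 0
g(6) = mex{0} = 1
g(7) = mex{0} = 1
g(8) = mex{0,1} = 2
So g(8) = 2.

2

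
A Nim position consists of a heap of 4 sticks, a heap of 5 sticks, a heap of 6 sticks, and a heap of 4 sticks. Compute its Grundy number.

3

Bitwise XOR of the heap sizes:
  100  (4)
  101  (5)
  110  (6)
  100  (4)
  ---
  011  (3)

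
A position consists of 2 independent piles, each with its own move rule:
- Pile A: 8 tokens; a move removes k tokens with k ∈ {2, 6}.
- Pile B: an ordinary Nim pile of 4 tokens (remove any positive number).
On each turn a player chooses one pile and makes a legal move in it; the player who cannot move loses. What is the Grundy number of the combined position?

4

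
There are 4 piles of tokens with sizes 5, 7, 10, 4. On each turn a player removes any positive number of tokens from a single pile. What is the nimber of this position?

12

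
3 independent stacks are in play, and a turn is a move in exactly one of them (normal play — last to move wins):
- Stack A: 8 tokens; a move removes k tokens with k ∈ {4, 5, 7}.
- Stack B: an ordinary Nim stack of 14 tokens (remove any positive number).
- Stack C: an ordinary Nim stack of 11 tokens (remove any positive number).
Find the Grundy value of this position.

7

For stack A, compute g(0), g(1), … with moves {4, 5, 7}:
g(0) = mex{} = 0
g(1) = mex{} = 0
g(2) = mex{} = 0
g(3) = mex{} = 0
g(4) = mex{0} = 1
g(5) = mex{0} = 1
g(6) = mex{0} = 1
g(7) = mex{0} = 1
g(8) = mex{0,1} = 2
So g(8) = 2.
Stack B is a plain Nim stack of size 14, so its Grundy value is 14.
Stack C is a plain Nim stack of size 11, so its Grundy value is 11.
The value of a disjunctive sum is the nim-sum of the parts.
Combined value = 2 ⊕ 14 ⊕ 11 = 7.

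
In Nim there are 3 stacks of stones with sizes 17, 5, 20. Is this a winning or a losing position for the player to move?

Losing position

Nim-sum: 17 ⊕ 5 ⊕ 20 = 0.
The nim-sum is 0, so this is a P-position: the player to move is in a losing position under optimal play.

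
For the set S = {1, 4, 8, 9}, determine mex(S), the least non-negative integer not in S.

0

0 is not in the set, so the mex is 0.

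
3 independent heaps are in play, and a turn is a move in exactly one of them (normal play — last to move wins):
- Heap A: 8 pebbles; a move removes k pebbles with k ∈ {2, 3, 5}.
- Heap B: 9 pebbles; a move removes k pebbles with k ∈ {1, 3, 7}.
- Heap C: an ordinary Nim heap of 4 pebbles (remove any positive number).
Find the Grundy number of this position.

5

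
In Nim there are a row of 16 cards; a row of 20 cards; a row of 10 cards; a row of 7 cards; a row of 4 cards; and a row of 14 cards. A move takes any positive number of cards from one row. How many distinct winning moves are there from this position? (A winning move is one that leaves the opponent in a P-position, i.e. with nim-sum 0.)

3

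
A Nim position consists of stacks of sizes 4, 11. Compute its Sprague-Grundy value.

Nim-sum: 4 ^ 11 = 15.

15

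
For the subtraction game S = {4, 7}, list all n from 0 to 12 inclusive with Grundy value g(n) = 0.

0, 1, 2, 3, 11, 12

Compute g(0), g(1), … for moves {4, 7}:
k:     0  1  2  3  4  5  6  7  8  9 10 11 12
g(k):  0  0  0  0  1  1  1  1  2  2  2  0  0
The P-positions (g = 0) in 0..12 are 0, 1, 2, 3, 11, 12.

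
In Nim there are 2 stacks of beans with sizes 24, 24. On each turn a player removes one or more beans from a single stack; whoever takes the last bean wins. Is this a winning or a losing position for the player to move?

Losing position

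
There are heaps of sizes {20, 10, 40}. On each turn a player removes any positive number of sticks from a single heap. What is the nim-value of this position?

Write each in binary and XOR column by column:
  010100  (20)
  001010  (10)
  101000  (40)
  ------
  110110  (54)

54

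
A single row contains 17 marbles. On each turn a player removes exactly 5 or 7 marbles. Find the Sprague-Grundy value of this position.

Compute g(0), g(1), … for moves {5, 7}:
k:     0  1  2  3  4  5  6  7  8  9 10 11 12 13 14 15 16 17
g(k):  0  0  0  0  0  1  1  1  1  1  2  2  0  0  0  0  0  1
So g(17) = 1.

1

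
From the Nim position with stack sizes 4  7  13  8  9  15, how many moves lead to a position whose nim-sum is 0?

Nim-sum: 4 XOR 7 XOR 13 XOR 8 XOR 9 XOR 15 = 0.
The nim-sum is already 0, so every move leaves a nonzero nim-sum — there are no winning moves.

0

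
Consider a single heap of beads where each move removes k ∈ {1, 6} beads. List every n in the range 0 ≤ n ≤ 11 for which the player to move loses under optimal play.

Compute g(0), g(1), … for moves {1, 6}:
g(0) = mex{} = 0
g(1) = mex{0} = 1
g(2) = mex{1} = 0
g(3) = mex{0} = 1
g(4) = mex{1} = 0
g(5) = mex{0} = 1
g(6) = mex{0,1} = 2
g(7) = mex{1,2} = 0
g(8) = mex{0} = 1
g(9) = mex{1} = 0
g(10) = mex{0} = 1
g(11) = mex{1} = 0
The P-positions (g = 0) in 0..11 are 0, 2, 4, 7, 9, 11.

0, 2, 4, 7, 9, 11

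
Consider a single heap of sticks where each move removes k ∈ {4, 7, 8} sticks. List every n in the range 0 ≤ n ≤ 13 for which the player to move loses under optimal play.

0, 1, 2, 3, 12, 13

Compute g(0), g(1), … for moves {4, 7, 8}:
g(0) = mex{} = 0
g(1) = mex{} = 0
g(2) = mex{} = 0
g(3) = mex{} = 0
g(4) = mex{0} = 1
g(5) = mex{0} = 1
g(6) = mex{0} = 1
g(7) = mex{0} = 1
g(8) = mex{0,1} = 2
g(9) = mex{0,1} = 2
g(10) = mex{0,1} = 2
g(11) = mex{0,1} = 2
g(12) = mex{1,2} = 0
g(13) = mex{1,2} = 0
The P-positions (g = 0) in 0..13 are 0, 1, 2, 3, 12, 13.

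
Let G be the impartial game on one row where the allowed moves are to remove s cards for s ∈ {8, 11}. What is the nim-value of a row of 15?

Build the Grundy sequence with g(k) = mex{g(k−s) : s ∈ {8, 11}, s ≤ k}:
k:     0  1  2  3  4  5  6  7  8  9 10 11 12 13 14 15
g(k):  0  0  0  0  0  0  0  0  1  1  1  1  1  1  1  1
So g(15) = 1.

1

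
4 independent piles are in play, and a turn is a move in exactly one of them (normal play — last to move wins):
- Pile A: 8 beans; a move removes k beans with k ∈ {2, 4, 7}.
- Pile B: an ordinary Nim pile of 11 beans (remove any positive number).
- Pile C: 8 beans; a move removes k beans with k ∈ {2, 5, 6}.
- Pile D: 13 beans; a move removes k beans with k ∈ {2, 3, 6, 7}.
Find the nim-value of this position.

For pile A, compute g(0), g(1), … with moves {2, 4, 7}:
k:     0  1  2  3  4  5  6  7  8
g(k):  0  0  1  1  2  2  0  3  1
So g(8) = 1.
Pile B is a plain Nim pile of size 11, so its Grundy value is 11.
Grundy values for pile C (subtraction set {2, 5, 6}):
k:     0  1  2  3  4  5  6  7  8
g(k):  0  0  1  1  0  2  1  3  0
So g(8) = 0.
For pile D, compute g(0), g(1), … with moves {2, 3, 6, 7}:
g(0) = mex{} = 0
g(1) = mex{} = 0
g(2) = mex{0} = 1
g(3) = mex{0} = 1
g(4) = mex{0,1} = 2
g(5) = mex{1} = 0
g(6) = mex{0,1,2} = 3
g(7) = mex{0,2} = 1
g(8) = mex{0,1,3} = 2
g(9) = mex{1,3} = 0
g(10) = mex{1,2} = 0
g(11) = mex{0,2} = 1
g(12) = mex{0,3} = 1
g(13) = mex{0,1,3} = 2
So g(13) = 2.
By the Sprague-Grundy theorem, the Grundy value of a sum of independent games is the XOR of the component values.
Combined value = 1 XOR 11 XOR 0 XOR 2 = 8.

8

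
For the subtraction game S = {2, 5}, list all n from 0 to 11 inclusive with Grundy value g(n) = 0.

0, 1, 4, 7, 8, 11

Build the Grundy sequence with g(k) = mex{g(k−s) : s ∈ {2, 5}, s ≤ k}:
k:     0  1  2  3  4  5  6  7  8  9 10 11
g(k):  0  0  1  1  0  2  1  0  0  1  1  0
The P-positions (g = 0) in 0..11 are 0, 1, 4, 7, 8, 11.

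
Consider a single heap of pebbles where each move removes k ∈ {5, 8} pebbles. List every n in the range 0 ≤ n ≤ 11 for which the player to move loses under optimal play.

0, 1, 2, 3, 4

Build the Grundy sequence with g(k) = mex{g(k−s) : s ∈ {5, 8}, s ≤ k}:
k:     0  1  2  3  4  5  6  7  8  9 10 11
g(k):  0  0  0  0  0  1  1  1  1  1  2  2
The P-positions (g = 0) in 0..11 are 0, 1, 2, 3, 4.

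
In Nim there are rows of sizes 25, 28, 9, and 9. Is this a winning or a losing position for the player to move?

Winning position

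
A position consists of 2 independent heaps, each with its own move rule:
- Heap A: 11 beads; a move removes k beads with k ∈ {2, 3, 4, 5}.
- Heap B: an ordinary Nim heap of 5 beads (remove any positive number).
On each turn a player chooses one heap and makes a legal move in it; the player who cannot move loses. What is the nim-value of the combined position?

7

Build the Grundy sequence for heap A with g(k) = mex{g(k−s) : s ∈ {2, 3, 4, 5}, s ≤ k}:
k:     0  1  2  3  4  5  6  7  8  9 10 11
g(k):  0  0  1  1  2  2  3  0  0  1  1  2
So g(11) = 2.
Heap B is a plain Nim heap of size 5, so its Grundy value is 5.
The value of a disjunctive sum is the nim-sum of the parts.
Combined value = 2 ⊕ 5 = 7.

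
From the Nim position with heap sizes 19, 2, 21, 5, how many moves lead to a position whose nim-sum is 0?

3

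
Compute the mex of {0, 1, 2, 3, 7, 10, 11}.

The values 0, 1, 2, 3 are all present; 4 is the first non-negative integer missing from the set.

4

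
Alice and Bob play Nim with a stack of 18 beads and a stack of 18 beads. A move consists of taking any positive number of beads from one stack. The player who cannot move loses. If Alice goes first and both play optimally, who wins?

Bitwise XOR of the heap sizes:
  10010  (18)
  10010  (18)
  -----
  00000  (0)
The nim-sum is 0, so this is a P-position: the player to move is in a losing position under optimal play; Alice is about to move from it and so loses — Bob wins.

Bob wins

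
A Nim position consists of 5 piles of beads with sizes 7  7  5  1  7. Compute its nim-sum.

3

Nim-sum: 7 ⊕ 7 ⊕ 5 ⊕ 1 ⊕ 7 = 3.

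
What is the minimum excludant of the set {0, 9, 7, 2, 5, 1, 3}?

4

The values 0, 1, 2, 3 are all present; 4 is the first non-negative integer missing from the set.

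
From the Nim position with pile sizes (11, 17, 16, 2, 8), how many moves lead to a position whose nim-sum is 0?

Compute the nim-sum pairwise:
11 XOR 17 = 26
26 XOR 16 = 10
10 XOR 2 = 8
8 XOR 8 = 0
The nim-sum is already 0, so every move leaves a nonzero nim-sum — there are no winning moves.

0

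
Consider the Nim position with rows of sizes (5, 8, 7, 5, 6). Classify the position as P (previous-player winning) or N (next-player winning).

Compute the nim-sum pairwise:
5 XOR 8 = 13
13 XOR 7 = 10
10 XOR 5 = 15
15 XOR 6 = 9
The nim-sum is 9 ≠ 0, so this is an N-position: the player to move can win.

N-position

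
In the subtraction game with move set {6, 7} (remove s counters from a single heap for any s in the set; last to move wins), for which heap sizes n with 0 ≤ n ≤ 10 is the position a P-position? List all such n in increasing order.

0, 1, 2, 3, 4, 5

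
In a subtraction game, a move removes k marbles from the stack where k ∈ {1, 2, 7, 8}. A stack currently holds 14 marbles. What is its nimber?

Compute g(0), g(1), … for moves {1, 2, 7, 8}:
g(0) = mex{} = 0
g(1) = mex{0} = 1
g(2) = mex{0,1} = 2
g(3) = mex{1,2} = 0
g(4) = mex{0,2} = 1
g(5) = mex{0,1} = 2
g(6) = mex{1,2} = 0
g(7) = mex{0,2} = 1
g(8) = mex{0,1} = 2
g(9) = mex{1,2} = 0
g(10) = mex{0,2} = 1
g(11) = mex{0,1} = 2
g(12) = mex{1,2} = 0
g(13) = mex{0,2} = 1
g(14) = mex{0,1} = 2
So g(14) = 2.

2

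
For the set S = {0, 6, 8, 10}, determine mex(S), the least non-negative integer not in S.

1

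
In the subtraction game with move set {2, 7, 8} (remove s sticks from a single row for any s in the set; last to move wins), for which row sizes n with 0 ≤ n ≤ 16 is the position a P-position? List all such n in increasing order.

Grundy values for subtraction set {2, 7, 8}:
k:     0  1  2  3  4  5  6  7  8  9 10 11 12 13 14 15 16
g(k):  0  0  1  1  0  0  1  1  2  2  0  3  1  2  0  0  1
The P-positions (g = 0) in 0..16 are 0, 1, 4, 5, 10, 14, 15.

0, 1, 4, 5, 10, 14, 15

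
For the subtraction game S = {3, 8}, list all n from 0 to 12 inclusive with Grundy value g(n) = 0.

0, 1, 2, 6, 7, 11, 12

Compute g(0), g(1), … for moves {3, 8}:
g(0) = mex{} = 0
g(1) = mex{} = 0
g(2) = mex{} = 0
g(3) = mex{0} = 1
g(4) = mex{0} = 1
g(5) = mex{0} = 1
g(6) = mex{1} = 0
g(7) = mex{1} = 0
g(8) = mex{0,1} = 2
g(9) = mex{0} = 1
g(10) = mex{0} = 1
g(11) = mex{1,2} = 0
g(12) = mex{1} = 0
The P-positions (g = 0) in 0..12 are 0, 1, 2, 6, 7, 11, 12.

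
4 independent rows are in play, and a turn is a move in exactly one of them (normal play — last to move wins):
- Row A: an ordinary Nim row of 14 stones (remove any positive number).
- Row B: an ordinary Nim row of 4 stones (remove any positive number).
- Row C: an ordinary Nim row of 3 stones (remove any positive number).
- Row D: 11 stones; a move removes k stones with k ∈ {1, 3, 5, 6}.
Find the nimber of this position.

9

Row A is a plain Nim row of size 14, so its Grundy value is 14.
Row B is a plain Nim row of size 4, so its Grundy value is 4.
Row C is a plain Nim row of size 3, so its Grundy value is 3.
Grundy values for row D (subtraction set {1, 3, 5, 6}):
k:     0  1  2  3  4  5  6  7  8  9 10 11
g(k):  0  1  0  1  0  1  2  3  2  3  2  0
So g(11) = 0.
By the Sprague-Grundy theorem, the Grundy value of a sum of independent games is the XOR of the component values.
Combined value = 14 XOR 4 XOR 3 XOR 0 = 9.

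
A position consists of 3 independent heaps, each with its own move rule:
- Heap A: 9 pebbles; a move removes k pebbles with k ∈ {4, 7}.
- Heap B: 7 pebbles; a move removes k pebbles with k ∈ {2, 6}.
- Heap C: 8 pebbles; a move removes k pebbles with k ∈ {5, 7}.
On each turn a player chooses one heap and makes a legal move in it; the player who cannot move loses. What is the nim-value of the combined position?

2

Build the Grundy sequence for heap A with g(k) = mex{g(k−s) : s ∈ {4, 7}, s ≤ k}:
g(0) = mex{} = 0
g(1) = mex{} = 0
g(2) = mex{} = 0
g(3) = mex{} = 0
g(4) = mex{0} = 1
g(5) = mex{0} = 1
g(6) = mex{0} = 1
g(7) = mex{0} = 1
g(8) = mex{0,1} = 2
g(9) = mex{0,1} = 2
So g(9) = 2.
Grundy values for heap B (subtraction set {2, 6}):
k:     0  1  2  3  4  5  6  7
g(k):  0  0  1  1  0  0  1  1
So g(7) = 1.
Grundy values for heap C (subtraction set {5, 7}):
g(0) = mex{} = 0
g(1) = mex{} = 0
g(2) = mex{} = 0
g(3) = mex{} = 0
g(4) = mex{} = 0
g(5) = mex{0} = 1
g(6) = mex{0} = 1
g(7) = mex{0} = 1
g(8) = mex{0} = 1
So g(8) = 1.
The value of a disjunctive sum is the nim-sum of the parts.
Combined value = 2 ⊕ 1 ⊕ 1 = 2.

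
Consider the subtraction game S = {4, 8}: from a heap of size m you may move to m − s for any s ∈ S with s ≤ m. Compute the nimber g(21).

2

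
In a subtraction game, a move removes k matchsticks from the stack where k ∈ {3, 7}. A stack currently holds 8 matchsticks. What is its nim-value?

Grundy values for subtraction set {3, 7}:
g(0) = mex{} = 0
g(1) = mex{} = 0
g(2) = mex{} = 0
g(3) = mex{0} = 1
g(4) = mex{0} = 1
g(5) = mex{0} = 1
g(6) = mex{1} = 0
g(7) = mex{0,1} = 2
g(8) = mex{0,1} = 2
So g(8) = 2.

2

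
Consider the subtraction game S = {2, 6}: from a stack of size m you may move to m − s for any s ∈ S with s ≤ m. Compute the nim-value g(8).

Grundy values for subtraction set {2, 6}:
k:     0  1  2  3  4  5  6  7  8
g(k):  0  0  1  1  0  0  1  1  0
So g(8) = 0.

0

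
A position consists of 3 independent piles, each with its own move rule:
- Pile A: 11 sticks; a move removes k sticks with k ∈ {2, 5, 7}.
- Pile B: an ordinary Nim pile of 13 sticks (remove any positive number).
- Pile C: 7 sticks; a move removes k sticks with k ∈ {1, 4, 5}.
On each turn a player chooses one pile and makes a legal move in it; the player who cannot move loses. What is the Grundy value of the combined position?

13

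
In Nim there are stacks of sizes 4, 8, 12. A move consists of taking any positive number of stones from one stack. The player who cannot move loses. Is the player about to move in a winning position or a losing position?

Losing position

Nim-sum: 4 ⊕ 8 ⊕ 12 = 0.
The nim-sum is 0, so this is a P-position: the player to move is in a losing position under optimal play.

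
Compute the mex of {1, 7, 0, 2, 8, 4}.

The values 0, 1, 2 are all present; 3 is the first non-negative integer missing from the set.

3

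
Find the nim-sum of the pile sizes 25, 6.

In binary:
  11001  (25)
  00110  (6)
  -----
  11111  (31)

31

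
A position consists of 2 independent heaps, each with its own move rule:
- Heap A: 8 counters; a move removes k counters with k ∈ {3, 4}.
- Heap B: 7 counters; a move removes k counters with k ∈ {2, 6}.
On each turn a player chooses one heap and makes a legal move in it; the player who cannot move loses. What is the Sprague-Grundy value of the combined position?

Grundy values for heap A (subtraction set {3, 4}):
k:     0  1  2  3  4  5  6  7  8
g(k):  0  0  0  1  1  1  2  0  0
So g(8) = 0.
Build the Grundy sequence for heap B with g(k) = mex{g(k−s) : s ∈ {2, 6}, s ≤ k}:
g(0) = mex{} = 0
g(1) = mex{} = 0
g(2) = mex{0} = 1
g(3) = mex{0} = 1
g(4) = mex{1} = 0
g(5) = mex{1} = 0
g(6) = mex{0} = 1
g(7) = mex{0} = 1
So g(7) = 1.
By the Sprague-Grundy theorem, the Grundy value of a sum of independent games is the XOR of the component values.
Combined value = 0 XOR 1 = 1.

1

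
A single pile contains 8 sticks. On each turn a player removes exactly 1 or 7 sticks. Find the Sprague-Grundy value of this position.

0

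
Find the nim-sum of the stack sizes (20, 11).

Nim-sum: 20 ⊕ 11 = 31.

31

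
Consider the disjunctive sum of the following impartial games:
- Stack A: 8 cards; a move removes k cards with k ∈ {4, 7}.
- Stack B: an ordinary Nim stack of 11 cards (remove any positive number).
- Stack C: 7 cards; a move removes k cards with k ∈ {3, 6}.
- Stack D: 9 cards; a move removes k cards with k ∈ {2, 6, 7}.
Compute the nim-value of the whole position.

For stack A, compute g(0), g(1), … with moves {4, 7}:
k:     0  1  2  3  4  5  6  7  8
g(k):  0  0  0  0  1  1  1  1  2
So g(8) = 2.
Stack B is a plain Nim stack of size 11, so its Grundy value is 11.
Grundy values for stack C (subtraction set {3, 6}):
g(0) = mex{} = 0
g(1) = mex{} = 0
g(2) = mex{} = 0
g(3) = mex{0} = 1
g(4) = mex{0} = 1
g(5) = mex{0} = 1
g(6) = mex{0,1} = 2
g(7) = mex{0,1} = 2
So g(7) = 2.
For stack D, compute g(0), g(1), … with moves {2, 6, 7}:
g(0) = mex{} = 0
g(1) = mex{} = 0
g(2) = mex{0} = 1
g(3) = mex{0} = 1
g(4) = mex{1} = 0
g(5) = mex{1} = 0
g(6) = mex{0} = 1
g(7) = mex{0} = 1
g(8) = mex{0,1} = 2
g(9) = mex{1} = 0
So g(9) = 0.
By the Sprague-Grundy theorem, the Grundy value of a sum of independent games is the XOR of the component values.
Combined value = 2 XOR 11 XOR 2 XOR 0 = 11.

11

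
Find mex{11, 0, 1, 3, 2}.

The values 0, 1, 2, 3 are all present; 4 is the first non-negative integer missing from the set.

4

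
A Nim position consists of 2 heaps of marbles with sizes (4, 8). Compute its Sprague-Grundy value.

In binary:
  0100  (4)
  1000  (8)
  ----
  1100  (12)

12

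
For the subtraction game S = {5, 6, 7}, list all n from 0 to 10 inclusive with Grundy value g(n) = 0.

0, 1, 2, 3, 4

Build the Grundy sequence with g(k) = mex{g(k−s) : s ∈ {5, 6, 7}, s ≤ k}:
k:     0  1  2  3  4  5  6  7  8  9 10
g(k):  0  0  0  0  0  1  1  1  1  1  2
The P-positions (g = 0) in 0..10 are 0, 1, 2, 3, 4.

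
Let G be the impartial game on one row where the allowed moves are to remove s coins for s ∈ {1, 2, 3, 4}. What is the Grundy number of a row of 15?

0

Grundy values for subtraction set {1, 2, 3, 4}:
k:     0  1  2  3  4  5  6  7  8  9 10 11 12 13 14 15
g(k):  0  1  2  3  4  0  1  2  3  4  0  1  2  3  4  0
So g(15) = 0.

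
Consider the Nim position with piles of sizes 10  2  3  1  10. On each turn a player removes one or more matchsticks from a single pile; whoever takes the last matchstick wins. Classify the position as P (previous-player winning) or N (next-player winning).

P-position

Bitwise XOR of the heap sizes:
  1010  (10)
  0010  (2)
  0011  (3)
  0001  (1)
  1010  (10)
  ----
  0000  (0)
The nim-sum is 0, so this is a P-position: the player to move is in a losing position under optimal play.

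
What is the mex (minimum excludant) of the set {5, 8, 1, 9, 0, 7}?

2

The values 0, 1 are all present; 2 is the first non-negative integer missing from the set.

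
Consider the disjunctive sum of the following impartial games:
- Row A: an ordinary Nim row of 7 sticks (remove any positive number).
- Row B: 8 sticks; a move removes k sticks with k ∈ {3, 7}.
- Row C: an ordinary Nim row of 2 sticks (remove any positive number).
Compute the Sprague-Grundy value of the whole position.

Row A is a plain Nim row of size 7, so its Grundy value is 7.
For row B, compute g(0), g(1), … with moves {3, 7}:
k:     0  1  2  3  4  5  6  7  8
g(k):  0  0  0  1  1  1  0  2  2
So g(8) = 2.
Row C is a plain Nim row of size 2, so its Grundy value is 2.
The value of a disjunctive sum is the nim-sum of the parts.
Combined value = 7 XOR 2 XOR 2 = 7.

7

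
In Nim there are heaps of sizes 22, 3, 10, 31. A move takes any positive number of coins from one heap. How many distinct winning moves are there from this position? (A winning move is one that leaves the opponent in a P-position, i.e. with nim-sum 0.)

0

Compute the nim-sum pairwise:
22 ^ 3 = 21
21 ^ 10 = 31
31 ^ 31 = 0
The nim-sum is already 0, so every move leaves a nonzero nim-sum — there are no winning moves.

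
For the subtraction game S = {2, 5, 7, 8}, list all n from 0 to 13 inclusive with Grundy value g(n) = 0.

0, 1, 4, 10, 13

Compute g(0), g(1), … for moves {2, 5, 7, 8}:
k:     0  1  2  3  4  5  6  7  8  9 10 11 12 13
g(k):  0  0  1  1  0  2  1  3  2  2  0  3  1  0
The P-positions (g = 0) in 0..13 are 0, 1, 4, 10, 13.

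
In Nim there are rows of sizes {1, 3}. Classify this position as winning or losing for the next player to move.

Bitwise XOR of the heap sizes:
  01  (1)
  11  (3)
  --
  10  (2)
The nim-sum is 2 ≠ 0, so this is an N-position: the player to move can win.

Winning position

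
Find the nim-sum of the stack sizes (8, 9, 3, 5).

Write each in binary and XOR column by column:
  1000  (8)
  1001  (9)
  0011  (3)
  0101  (5)
  ----
  0111  (7)

7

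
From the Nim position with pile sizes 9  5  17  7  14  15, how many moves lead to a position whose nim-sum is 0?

1

Nim-sum: 9 ^ 5 ^ 17 ^ 7 ^ 14 ^ 15 = 27.
The overall nim-sum is X = 27. A pile of size p has a winning move iff p XOR X < p (reduce it to p XOR X).
  9: 9 XOR 27 = 18 ≥ 9 — no move.
  5: 5 XOR 27 = 30 ≥ 5 — no move.
  17: 17 XOR 27 = 10 < 17 — winning move (to 10).
  7: 7 XOR 27 = 28 ≥ 7 — no move.
  14: 14 XOR 27 = 21 ≥ 14 — no move.
  15: 15 XOR 27 = 20 ≥ 15 — no move.
That gives 1 winning move.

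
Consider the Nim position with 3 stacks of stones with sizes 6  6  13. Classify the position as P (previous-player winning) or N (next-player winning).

N-position

Compute the nim-sum pairwise:
6 XOR 6 = 0
0 XOR 13 = 13
The nim-sum is 13 ≠ 0, so this is an N-position: the player to move can win.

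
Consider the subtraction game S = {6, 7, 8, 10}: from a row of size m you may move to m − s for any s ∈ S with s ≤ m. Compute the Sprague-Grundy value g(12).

2

Grundy values for subtraction set {6, 7, 8, 10}:
k:     0  1  2  3  4  5  6  7  8  9 10 11 12
g(k):  0  0  0  0  0  0  1  1  1  1  1  1  2
So g(12) = 2.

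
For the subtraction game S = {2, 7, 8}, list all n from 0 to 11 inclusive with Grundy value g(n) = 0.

0, 1, 4, 5, 10

Grundy values for subtraction set {2, 7, 8}:
k:     0  1  2  3  4  5  6  7  8  9 10 11
g(k):  0  0  1  1  0  0  1  1  2  2  0  3
The P-positions (g = 0) in 0..11 are 0, 1, 4, 5, 10.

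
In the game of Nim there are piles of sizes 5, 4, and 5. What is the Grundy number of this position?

4

Bitwise XOR of the heap sizes:
  101  (5)
  100  (4)
  101  (5)
  ---
  100  (4)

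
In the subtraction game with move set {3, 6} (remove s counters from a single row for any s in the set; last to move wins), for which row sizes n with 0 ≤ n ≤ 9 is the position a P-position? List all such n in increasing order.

Compute g(0), g(1), … for moves {3, 6}:
k:     0  1  2  3  4  5  6  7  8  9
g(k):  0  0  0  1  1  1  2  2  2  0
The P-positions (g = 0) in 0..9 are 0, 1, 2, 9.

0, 1, 2, 9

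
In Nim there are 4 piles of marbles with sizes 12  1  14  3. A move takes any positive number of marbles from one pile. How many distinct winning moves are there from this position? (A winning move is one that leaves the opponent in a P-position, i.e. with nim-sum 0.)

0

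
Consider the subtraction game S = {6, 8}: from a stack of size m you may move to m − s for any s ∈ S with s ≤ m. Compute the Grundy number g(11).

Build the Grundy sequence with g(k) = mex{g(k−s) : s ∈ {6, 8}, s ≤ k}:
g(0) = mex{} = 0
g(1) = mex{} = 0
g(2) = mex{} = 0
g(3) = mex{} = 0
g(4) = mex{} = 0
g(5) = mex{} = 0
g(6) = mex{0} = 1
g(7) = mex{0} = 1
g(8) = mex{0} = 1
g(9) = mex{0} = 1
g(10) = mex{0} = 1
g(11) = mex{0} = 1
So g(11) = 1.

1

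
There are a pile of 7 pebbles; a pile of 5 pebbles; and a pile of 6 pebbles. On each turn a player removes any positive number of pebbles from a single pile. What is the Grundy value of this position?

4

Write each in binary and XOR column by column:
  111  (7)
  101  (5)
  110  (6)
  ---
  100  (4)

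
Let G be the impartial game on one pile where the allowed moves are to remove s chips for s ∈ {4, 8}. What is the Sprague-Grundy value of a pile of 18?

1

Compute g(0), g(1), … for moves {4, 8}:
k:     0  1  2  3  4  5  6  7  8  9 10 11 12 13 14 15 16 17 18
g(k):  0  0  0  0  1  1  1  1  2  2  2  2  0  0  0  0  1  1  1
So g(18) = 1.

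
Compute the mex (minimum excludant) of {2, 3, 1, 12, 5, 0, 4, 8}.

6

The values 0, 1, 2, 3, 4, 5 are all present; 6 is the first non-negative integer missing from the set.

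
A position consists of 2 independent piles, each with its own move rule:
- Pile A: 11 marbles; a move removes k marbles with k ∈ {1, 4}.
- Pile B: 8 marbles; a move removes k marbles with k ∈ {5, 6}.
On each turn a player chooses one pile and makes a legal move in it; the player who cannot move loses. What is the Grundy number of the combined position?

Build the Grundy sequence for pile A with g(k) = mex{g(k−s) : s ∈ {1, 4}, s ≤ k}:
k:     0  1  2  3  4  5  6  7  8  9 10 11
g(k):  0  1  0  1  2  0  1  0  1  2  0  1
So g(11) = 1.
For pile B, compute g(0), g(1), … with moves {5, 6}:
k:     0  1  2  3  4  5  6  7  8
g(k):  0  0  0  0  0  1  1  1  1
So g(8) = 1.
By the Sprague-Grundy theorem, the Grundy value of a sum of independent games is the XOR of the component values.
Combined value = 1 ⊕ 1 = 0.

0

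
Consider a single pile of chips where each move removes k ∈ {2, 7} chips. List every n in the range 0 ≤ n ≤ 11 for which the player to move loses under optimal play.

Compute g(0), g(1), … for moves {2, 7}:
g(0) = mex{} = 0
g(1) = mex{} = 0
g(2) = mex{0} = 1
g(3) = mex{0} = 1
g(4) = mex{1} = 0
g(5) = mex{1} = 0
g(6) = mex{0} = 1
g(7) = mex{0} = 1
g(8) = mex{0,1} = 2
g(9) = mex{1} = 0
g(10) = mex{1,2} = 0
g(11) = mex{0} = 1
The P-positions (g = 0) in 0..11 are 0, 1, 4, 5, 9, 10.

0, 1, 4, 5, 9, 10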